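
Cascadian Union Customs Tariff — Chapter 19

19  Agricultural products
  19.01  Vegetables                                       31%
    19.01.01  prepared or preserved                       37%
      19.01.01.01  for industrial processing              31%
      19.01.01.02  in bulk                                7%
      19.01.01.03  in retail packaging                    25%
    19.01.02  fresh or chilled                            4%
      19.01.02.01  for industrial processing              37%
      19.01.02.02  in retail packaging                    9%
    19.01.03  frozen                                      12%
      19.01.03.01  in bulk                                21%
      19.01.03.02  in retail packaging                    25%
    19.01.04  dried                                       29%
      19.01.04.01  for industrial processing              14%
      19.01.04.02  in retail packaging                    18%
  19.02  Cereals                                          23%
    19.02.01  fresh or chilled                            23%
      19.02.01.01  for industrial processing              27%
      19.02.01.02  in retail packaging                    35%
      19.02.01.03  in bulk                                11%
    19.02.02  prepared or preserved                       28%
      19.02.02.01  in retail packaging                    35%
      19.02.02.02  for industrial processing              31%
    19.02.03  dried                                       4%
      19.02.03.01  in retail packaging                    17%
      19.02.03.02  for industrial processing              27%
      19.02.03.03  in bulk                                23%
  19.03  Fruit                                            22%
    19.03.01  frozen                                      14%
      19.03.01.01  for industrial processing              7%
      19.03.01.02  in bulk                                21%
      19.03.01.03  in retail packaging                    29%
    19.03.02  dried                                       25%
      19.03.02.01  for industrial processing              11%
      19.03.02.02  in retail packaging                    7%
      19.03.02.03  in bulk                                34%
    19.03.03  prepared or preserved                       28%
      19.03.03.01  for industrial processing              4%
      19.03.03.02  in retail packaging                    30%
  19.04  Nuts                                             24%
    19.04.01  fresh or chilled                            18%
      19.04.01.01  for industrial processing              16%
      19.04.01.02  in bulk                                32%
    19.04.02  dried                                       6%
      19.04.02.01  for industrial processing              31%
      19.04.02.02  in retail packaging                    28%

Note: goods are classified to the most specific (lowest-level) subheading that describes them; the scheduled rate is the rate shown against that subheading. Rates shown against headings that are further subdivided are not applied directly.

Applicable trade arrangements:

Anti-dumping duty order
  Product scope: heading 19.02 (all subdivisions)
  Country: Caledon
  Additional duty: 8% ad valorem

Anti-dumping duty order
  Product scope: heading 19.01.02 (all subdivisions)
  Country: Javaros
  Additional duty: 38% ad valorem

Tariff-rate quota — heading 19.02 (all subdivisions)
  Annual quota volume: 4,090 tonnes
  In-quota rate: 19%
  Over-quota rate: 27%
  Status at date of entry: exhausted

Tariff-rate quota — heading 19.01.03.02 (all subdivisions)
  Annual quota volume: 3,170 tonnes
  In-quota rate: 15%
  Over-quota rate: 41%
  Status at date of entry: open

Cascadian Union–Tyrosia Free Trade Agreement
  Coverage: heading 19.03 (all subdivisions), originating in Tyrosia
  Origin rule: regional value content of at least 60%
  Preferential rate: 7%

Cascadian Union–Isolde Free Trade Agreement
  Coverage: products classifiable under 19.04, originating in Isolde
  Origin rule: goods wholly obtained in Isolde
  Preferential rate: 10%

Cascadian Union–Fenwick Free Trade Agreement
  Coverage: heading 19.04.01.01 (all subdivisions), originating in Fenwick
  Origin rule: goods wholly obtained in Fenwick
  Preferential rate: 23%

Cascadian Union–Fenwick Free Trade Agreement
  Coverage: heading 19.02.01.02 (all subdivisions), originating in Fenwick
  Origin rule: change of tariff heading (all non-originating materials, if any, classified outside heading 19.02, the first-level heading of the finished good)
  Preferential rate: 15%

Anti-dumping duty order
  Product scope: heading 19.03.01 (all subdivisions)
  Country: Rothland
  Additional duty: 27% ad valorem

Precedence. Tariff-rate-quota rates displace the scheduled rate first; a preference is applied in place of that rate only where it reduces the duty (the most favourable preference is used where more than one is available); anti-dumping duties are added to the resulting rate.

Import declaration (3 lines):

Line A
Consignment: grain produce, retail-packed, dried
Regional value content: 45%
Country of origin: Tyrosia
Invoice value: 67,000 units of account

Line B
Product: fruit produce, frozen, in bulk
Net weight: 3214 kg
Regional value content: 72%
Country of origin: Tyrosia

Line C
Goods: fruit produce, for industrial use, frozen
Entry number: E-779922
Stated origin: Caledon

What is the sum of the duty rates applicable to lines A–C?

41%

Line A: grain → 19.02; dried → 19.02.03; retail-packed → 19.02.03.01. Scheduled 17%. quota on 19.02 exhausted → over-quota 27%; Tyrosia agreement on 19.03: 19.02.03.01 not covered. → 27%.
Line B: fruit → 19.03; frozen → 19.03.01; in bulk → 19.03.01.02. Scheduled 21%. Tyrosia agreement on 19.03: RVC ≥ 60% → 7% available; preferential 7%. → 7%.
Line C: fruit → 19.03; frozen → 19.03.01; for industrial use → 19.03.01.01. Scheduled 7%. No special measure applies. → 7%.
Sum: 27% + 7% + 7% = 41%.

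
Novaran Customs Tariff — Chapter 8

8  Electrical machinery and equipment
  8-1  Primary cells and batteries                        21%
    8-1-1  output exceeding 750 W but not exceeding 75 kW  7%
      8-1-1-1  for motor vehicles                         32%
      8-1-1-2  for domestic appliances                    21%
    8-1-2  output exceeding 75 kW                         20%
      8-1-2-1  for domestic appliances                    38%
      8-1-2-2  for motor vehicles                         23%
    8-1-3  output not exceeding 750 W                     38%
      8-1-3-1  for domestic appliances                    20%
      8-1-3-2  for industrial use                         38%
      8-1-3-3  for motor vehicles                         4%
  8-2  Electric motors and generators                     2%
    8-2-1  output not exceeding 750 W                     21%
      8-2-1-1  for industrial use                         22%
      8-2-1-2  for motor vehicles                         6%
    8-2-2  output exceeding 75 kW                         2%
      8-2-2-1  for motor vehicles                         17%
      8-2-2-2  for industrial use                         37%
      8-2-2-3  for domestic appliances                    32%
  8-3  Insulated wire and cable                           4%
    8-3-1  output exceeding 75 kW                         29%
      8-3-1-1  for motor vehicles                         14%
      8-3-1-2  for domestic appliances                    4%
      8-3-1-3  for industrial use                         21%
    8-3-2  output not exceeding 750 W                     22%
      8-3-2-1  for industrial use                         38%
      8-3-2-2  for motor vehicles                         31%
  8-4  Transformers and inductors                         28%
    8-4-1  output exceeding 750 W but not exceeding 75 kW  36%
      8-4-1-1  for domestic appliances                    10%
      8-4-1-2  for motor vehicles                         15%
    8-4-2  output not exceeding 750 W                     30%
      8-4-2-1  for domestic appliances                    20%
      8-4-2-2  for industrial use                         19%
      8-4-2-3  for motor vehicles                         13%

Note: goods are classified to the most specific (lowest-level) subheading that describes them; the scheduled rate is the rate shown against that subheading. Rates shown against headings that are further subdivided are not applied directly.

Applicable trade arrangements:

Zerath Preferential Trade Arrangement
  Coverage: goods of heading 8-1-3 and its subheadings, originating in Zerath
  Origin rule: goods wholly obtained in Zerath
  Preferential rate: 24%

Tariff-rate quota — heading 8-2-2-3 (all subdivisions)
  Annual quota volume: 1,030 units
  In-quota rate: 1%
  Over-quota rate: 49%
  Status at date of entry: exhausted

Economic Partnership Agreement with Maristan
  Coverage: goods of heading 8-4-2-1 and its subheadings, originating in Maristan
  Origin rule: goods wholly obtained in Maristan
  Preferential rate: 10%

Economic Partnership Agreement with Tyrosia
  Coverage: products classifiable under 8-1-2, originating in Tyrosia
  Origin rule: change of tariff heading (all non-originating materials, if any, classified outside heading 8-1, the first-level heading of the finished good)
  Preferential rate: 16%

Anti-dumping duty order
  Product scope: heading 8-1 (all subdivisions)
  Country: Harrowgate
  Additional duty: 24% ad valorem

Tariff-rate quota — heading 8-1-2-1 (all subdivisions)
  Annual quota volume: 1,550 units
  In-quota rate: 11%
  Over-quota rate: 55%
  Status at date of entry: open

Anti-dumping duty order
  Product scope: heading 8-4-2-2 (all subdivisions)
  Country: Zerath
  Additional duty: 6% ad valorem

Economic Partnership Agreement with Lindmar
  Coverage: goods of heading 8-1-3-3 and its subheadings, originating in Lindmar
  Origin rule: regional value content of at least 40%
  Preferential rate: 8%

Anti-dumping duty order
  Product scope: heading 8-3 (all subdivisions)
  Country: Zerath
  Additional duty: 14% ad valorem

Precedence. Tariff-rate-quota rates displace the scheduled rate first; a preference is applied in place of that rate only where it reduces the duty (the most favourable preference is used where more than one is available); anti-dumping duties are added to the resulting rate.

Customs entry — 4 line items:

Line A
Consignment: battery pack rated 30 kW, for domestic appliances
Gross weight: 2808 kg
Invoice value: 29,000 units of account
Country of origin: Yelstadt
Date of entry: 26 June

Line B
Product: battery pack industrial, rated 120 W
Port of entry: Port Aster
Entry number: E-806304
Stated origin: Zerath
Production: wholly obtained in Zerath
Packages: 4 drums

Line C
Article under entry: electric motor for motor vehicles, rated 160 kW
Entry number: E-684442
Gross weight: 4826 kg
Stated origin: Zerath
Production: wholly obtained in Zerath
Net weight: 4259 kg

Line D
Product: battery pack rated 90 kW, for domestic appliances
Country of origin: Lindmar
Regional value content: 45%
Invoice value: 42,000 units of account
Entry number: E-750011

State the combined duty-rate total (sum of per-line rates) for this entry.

Line A: battery pack → 8-1; rated 30 kW → 8-1-1; for domestic appliances → 8-1-1-2. Scheduled 21%. No special measure applies. → 21%.
Line B: battery pack → 8-1; rated 120 W → 8-1-3; industrial → 8-1-3-2. Scheduled 38%. Zerath agreement on 8-1-3: wholly obtained → 24% available; preferential 24%. → 24%.
Line C: electric motor → 8-2; rated 160 kW → 8-2-2; for motor vehicles → 8-2-2-1. Scheduled 17%. Zerath agreement on 8-1-3: 8-2-2-1 not covered. → 17%.
Line D: battery pack → 8-1; rated 90 kW → 8-1-2; for domestic appliances → 8-1-2-1. Scheduled 38%. quota on 8-1-2-1 open → in-quota 11%; Lindmar agreement on 8-1-3-3: 8-1-2-1 not covered. → 11%.
Sum: 21% + 24% + 17% + 11% = 73%.

73%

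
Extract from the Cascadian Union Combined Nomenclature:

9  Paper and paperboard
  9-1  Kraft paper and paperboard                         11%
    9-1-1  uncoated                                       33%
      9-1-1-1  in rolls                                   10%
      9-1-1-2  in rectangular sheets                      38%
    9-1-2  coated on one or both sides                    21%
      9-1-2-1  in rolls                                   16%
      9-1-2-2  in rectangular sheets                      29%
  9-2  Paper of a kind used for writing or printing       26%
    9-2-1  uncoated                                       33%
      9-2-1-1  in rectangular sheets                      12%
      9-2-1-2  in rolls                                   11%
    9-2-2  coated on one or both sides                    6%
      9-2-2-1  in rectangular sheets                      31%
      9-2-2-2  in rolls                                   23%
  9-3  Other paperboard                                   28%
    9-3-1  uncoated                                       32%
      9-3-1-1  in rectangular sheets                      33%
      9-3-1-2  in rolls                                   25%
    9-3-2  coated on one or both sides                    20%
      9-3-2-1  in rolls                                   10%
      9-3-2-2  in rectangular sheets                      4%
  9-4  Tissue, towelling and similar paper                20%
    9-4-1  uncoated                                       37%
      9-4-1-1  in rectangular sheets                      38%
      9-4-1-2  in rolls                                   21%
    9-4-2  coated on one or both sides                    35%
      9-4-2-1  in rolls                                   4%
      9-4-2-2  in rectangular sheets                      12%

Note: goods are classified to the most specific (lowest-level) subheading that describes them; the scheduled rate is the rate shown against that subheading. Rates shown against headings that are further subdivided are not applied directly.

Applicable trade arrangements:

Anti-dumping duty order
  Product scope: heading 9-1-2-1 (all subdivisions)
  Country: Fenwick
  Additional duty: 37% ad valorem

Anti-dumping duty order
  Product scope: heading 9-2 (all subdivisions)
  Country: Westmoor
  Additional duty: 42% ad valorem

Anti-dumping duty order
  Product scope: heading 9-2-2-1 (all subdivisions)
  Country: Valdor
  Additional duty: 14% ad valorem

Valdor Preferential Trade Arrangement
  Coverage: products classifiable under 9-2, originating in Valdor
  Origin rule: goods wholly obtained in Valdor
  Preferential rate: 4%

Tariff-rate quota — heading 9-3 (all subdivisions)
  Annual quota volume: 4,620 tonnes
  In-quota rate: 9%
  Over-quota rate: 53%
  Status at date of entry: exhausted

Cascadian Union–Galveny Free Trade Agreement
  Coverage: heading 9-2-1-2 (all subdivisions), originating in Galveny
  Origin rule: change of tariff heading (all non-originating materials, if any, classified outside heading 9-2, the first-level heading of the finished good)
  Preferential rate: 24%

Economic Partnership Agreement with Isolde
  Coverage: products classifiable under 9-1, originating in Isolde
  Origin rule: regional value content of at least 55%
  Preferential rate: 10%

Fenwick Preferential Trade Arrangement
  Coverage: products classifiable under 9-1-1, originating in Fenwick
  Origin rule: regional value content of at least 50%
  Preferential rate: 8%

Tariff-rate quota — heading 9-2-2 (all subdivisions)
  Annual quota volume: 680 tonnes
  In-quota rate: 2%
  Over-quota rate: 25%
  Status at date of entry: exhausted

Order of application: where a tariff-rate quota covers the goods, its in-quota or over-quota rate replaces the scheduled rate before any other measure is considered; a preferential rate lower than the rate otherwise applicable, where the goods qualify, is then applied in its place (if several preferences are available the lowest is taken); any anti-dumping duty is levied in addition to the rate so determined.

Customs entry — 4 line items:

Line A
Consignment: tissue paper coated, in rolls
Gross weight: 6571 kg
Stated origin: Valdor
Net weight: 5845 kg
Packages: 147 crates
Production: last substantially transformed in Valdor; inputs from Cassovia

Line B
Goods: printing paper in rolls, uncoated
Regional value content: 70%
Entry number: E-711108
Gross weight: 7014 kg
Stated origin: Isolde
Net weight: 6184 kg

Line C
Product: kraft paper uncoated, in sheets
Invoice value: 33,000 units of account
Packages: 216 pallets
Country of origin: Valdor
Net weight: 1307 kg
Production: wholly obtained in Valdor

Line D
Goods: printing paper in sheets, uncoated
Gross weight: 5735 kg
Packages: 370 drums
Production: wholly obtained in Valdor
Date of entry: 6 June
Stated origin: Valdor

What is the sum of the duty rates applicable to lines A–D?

Line A: tissue paper → 9-4; coated → 9-4-2; in rolls → 9-4-2-1. Scheduled 4%. Valdor agreement on 9-2: 9-4-2-1 not covered. → 4%.
Line B: printing paper → 9-2; uncoated → 9-2-1; in rolls → 9-2-1-2. Scheduled 11%. Isolde agreement on 9-1: 9-2-1-2 not covered. → 11%.
Line C: kraft paper → 9-1; uncoated → 9-1-1; in sheets → 9-1-1-2. Scheduled 38%. Valdor agreement on 9-2: 9-1-1-2 not covered. → 38%.
Line D: printing paper → 9-2; uncoated → 9-2-1; in sheets → 9-2-1-1. Scheduled 12%. Valdor agreement on 9-2: wholly obtained → 4% available; preferential 4%. → 4%.
Sum: 4% + 11% + 38% + 4% = 57%.

57%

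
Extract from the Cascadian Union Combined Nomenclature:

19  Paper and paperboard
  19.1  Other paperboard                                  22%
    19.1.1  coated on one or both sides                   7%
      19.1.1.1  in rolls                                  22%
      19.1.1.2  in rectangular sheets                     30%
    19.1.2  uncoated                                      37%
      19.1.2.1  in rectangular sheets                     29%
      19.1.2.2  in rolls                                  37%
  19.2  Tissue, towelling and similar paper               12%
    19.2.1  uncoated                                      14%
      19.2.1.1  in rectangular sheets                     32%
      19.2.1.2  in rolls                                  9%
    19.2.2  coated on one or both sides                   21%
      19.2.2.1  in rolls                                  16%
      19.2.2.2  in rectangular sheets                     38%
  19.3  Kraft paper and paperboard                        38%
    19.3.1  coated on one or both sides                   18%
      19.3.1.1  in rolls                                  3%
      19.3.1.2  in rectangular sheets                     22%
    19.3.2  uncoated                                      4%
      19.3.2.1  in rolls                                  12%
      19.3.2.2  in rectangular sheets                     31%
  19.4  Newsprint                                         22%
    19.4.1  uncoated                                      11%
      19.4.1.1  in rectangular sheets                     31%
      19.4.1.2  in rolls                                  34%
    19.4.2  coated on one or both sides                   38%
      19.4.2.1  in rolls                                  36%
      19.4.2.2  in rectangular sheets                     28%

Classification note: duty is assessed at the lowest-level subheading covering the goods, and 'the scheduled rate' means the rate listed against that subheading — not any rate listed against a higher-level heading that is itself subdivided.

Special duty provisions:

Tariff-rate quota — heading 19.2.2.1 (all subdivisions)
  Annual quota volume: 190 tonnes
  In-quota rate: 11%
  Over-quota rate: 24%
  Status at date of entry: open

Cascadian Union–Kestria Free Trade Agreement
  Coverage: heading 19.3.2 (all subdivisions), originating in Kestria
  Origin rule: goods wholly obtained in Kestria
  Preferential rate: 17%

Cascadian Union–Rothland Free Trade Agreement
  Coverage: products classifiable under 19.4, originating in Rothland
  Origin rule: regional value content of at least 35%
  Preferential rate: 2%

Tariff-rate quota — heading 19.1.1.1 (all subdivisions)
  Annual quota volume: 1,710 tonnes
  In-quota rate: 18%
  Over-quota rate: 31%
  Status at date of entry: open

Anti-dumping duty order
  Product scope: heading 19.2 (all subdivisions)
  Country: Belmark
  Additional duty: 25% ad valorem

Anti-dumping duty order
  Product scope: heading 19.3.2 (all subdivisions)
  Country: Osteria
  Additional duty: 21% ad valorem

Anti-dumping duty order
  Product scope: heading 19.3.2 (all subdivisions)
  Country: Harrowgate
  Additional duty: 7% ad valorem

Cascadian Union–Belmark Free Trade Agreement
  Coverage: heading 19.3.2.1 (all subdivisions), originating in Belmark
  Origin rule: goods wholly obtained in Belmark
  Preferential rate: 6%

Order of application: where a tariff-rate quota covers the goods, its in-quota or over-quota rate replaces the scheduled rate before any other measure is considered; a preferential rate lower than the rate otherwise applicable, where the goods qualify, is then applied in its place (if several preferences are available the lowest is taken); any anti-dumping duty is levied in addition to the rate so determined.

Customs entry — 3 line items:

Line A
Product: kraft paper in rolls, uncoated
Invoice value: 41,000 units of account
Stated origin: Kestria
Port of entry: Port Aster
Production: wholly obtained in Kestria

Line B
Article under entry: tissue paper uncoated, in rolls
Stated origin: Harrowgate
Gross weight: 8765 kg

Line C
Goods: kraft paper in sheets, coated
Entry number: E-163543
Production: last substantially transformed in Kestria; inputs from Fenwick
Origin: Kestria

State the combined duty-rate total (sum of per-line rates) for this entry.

Line A: kraft paper → 19.3; uncoated → 19.3.2; in rolls → 19.3.2.1. Scheduled 12%. Kestria agreement on 19.3.2: wholly obtained → 17% available; preference 17% not lower than 12% → no reduction. → 12%.
Line B: tissue paper → 19.2; uncoated → 19.2.1; in rolls → 19.2.1.2. Scheduled 9%. No special measure applies. → 9%.
Line C: kraft paper → 19.3; coated → 19.3.1; in sheets → 19.3.1.2. Scheduled 22%. Kestria agreement on 19.3.2: 19.3.1.2 not covered. → 22%.
Sum: 12% + 9% + 22% = 43%.

43%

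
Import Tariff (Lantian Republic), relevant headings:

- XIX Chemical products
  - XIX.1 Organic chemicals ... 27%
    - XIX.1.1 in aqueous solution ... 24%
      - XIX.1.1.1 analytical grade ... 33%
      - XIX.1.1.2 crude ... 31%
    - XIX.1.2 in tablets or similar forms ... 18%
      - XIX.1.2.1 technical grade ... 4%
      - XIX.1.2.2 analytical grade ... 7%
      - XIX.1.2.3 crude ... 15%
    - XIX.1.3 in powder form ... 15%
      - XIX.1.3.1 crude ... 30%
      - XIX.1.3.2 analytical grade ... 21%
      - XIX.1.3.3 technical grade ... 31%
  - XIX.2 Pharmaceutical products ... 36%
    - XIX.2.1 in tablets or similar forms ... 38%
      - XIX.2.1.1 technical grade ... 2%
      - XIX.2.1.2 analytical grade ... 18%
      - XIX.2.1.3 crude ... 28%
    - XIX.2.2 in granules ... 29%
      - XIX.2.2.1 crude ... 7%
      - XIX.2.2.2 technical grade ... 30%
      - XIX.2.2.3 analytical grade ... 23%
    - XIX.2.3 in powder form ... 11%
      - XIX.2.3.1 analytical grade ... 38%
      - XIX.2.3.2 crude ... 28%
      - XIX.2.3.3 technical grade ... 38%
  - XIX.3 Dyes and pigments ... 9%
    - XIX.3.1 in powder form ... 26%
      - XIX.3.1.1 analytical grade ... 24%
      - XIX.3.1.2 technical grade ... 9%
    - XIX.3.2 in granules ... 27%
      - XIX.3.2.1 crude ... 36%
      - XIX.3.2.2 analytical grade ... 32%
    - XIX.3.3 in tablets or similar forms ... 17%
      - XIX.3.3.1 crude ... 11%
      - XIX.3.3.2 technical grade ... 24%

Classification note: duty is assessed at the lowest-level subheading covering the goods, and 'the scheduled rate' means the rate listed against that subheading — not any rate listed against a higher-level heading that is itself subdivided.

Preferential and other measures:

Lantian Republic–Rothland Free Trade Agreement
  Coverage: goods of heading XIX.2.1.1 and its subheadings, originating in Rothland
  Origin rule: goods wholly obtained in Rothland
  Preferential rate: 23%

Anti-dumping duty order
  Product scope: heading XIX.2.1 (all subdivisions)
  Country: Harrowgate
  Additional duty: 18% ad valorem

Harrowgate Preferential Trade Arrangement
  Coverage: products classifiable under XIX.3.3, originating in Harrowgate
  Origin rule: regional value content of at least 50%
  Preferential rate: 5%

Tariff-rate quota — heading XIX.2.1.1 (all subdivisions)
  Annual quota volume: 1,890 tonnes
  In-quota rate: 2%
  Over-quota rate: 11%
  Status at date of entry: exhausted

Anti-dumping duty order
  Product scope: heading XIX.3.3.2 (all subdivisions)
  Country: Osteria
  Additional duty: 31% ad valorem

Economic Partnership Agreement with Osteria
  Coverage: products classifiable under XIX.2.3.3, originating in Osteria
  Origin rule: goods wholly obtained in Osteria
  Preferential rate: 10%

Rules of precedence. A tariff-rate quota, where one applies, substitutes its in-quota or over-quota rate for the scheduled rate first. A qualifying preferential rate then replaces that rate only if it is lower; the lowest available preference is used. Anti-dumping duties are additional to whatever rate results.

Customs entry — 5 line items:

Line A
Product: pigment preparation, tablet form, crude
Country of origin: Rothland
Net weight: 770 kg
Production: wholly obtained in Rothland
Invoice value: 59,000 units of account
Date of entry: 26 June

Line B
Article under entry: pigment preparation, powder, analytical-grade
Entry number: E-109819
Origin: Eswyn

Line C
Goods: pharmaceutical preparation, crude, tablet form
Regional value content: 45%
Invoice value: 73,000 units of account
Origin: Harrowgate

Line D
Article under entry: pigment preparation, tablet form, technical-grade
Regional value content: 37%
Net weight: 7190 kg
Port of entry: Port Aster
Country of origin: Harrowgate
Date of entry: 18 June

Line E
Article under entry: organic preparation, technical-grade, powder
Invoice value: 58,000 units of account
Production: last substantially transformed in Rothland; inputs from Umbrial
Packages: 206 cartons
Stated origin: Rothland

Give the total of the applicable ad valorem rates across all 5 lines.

Line A: pigment → XIX.3; tablet form → XIX.3.3; crude → XIX.3.3.1. Scheduled 11%. Rothland agreement on XIX.2.1.1: XIX.3.3.1 not covered. → 11%.
Line B: pigment → XIX.3; powder → XIX.3.1; analytical-grade → XIX.3.1.1. Scheduled 24%. No special measure applies. → 24%.
Line C: pharmaceutical → XIX.2; tablet form → XIX.2.1; crude → XIX.2.1.3. Scheduled 28%. Harrowgate agreement on XIX.3.3: XIX.2.1.3 not covered; anti-dumping (Harrowgate, XIX.2.1): +18%; total 28% + 18% = 46%. → 46%.
Line D: pigment → XIX.3; tablet form → XIX.3.3; technical-grade → XIX.3.3.2. Scheduled 24%. Harrowgate agreement on XIX.3.3: RVC < 50%. → 24%.
Line E: organic → XIX.1; powder → XIX.1.3; technical-grade → XIX.1.3.3. Scheduled 31%. Rothland agreement on XIX.2.1.1: XIX.1.3.3 not covered. → 31%.
Sum: 11% + 24% + 46% + 24% + 31% = 136%.

136%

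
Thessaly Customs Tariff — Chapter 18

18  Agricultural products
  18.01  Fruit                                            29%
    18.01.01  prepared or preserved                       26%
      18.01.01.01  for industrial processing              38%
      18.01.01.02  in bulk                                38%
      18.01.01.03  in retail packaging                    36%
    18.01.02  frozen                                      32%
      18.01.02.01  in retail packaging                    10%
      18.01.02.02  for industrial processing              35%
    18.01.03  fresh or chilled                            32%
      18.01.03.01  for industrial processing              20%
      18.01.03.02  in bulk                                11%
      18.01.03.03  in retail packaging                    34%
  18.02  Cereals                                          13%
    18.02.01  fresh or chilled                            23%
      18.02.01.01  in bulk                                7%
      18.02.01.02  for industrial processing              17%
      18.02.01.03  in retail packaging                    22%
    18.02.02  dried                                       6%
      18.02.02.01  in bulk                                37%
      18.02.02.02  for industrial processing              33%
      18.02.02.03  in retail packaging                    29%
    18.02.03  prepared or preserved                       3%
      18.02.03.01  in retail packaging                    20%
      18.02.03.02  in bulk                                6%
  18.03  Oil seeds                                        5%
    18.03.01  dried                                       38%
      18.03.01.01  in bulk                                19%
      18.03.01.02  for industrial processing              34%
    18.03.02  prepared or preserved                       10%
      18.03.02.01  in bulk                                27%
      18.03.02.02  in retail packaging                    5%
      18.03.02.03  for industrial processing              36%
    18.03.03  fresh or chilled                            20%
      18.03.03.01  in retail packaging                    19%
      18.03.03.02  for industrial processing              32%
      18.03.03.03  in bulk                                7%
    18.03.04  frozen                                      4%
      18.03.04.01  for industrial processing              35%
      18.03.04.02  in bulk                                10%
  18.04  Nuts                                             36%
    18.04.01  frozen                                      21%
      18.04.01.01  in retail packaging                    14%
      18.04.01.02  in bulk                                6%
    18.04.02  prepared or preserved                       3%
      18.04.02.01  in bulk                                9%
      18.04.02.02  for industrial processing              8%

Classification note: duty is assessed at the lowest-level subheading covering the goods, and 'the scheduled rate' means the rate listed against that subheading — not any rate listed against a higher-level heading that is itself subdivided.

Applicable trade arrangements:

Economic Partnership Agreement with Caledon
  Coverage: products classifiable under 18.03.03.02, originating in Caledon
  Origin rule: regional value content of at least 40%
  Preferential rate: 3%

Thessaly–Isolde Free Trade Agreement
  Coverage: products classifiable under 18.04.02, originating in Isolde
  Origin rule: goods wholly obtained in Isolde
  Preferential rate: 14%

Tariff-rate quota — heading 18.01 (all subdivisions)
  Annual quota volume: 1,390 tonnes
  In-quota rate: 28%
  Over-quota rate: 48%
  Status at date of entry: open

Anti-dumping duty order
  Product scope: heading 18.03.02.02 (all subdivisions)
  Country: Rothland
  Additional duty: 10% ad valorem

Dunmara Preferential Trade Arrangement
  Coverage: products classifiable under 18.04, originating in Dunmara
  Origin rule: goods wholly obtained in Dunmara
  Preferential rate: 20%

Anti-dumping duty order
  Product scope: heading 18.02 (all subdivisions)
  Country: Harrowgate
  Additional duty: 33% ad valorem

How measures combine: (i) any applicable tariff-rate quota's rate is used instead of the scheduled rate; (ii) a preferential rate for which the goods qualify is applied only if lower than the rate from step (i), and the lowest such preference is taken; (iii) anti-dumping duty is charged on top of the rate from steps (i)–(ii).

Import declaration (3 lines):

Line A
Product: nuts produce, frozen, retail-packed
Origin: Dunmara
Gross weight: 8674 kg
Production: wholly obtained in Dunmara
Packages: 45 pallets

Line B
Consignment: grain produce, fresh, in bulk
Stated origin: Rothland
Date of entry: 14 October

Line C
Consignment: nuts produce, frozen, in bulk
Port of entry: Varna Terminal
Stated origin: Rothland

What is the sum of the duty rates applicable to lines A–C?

Line A: nuts → 18.04; frozen → 18.04.01; retail-packed → 18.04.01.01. Scheduled 14%. Dunmara agreement on 18.04: wholly obtained → 20% available; preference 20% not lower than 14% → no reduction. → 14%.
Line B: grain → 18.02; fresh → 18.02.01; in bulk → 18.02.01.01. Scheduled 7%. No special measure applies. → 7%.
Line C: nuts → 18.04; frozen → 18.04.01; in bulk → 18.04.01.02. Scheduled 6%. No special measure applies. → 6%.
Sum: 14% + 7% + 6% = 27%.

27%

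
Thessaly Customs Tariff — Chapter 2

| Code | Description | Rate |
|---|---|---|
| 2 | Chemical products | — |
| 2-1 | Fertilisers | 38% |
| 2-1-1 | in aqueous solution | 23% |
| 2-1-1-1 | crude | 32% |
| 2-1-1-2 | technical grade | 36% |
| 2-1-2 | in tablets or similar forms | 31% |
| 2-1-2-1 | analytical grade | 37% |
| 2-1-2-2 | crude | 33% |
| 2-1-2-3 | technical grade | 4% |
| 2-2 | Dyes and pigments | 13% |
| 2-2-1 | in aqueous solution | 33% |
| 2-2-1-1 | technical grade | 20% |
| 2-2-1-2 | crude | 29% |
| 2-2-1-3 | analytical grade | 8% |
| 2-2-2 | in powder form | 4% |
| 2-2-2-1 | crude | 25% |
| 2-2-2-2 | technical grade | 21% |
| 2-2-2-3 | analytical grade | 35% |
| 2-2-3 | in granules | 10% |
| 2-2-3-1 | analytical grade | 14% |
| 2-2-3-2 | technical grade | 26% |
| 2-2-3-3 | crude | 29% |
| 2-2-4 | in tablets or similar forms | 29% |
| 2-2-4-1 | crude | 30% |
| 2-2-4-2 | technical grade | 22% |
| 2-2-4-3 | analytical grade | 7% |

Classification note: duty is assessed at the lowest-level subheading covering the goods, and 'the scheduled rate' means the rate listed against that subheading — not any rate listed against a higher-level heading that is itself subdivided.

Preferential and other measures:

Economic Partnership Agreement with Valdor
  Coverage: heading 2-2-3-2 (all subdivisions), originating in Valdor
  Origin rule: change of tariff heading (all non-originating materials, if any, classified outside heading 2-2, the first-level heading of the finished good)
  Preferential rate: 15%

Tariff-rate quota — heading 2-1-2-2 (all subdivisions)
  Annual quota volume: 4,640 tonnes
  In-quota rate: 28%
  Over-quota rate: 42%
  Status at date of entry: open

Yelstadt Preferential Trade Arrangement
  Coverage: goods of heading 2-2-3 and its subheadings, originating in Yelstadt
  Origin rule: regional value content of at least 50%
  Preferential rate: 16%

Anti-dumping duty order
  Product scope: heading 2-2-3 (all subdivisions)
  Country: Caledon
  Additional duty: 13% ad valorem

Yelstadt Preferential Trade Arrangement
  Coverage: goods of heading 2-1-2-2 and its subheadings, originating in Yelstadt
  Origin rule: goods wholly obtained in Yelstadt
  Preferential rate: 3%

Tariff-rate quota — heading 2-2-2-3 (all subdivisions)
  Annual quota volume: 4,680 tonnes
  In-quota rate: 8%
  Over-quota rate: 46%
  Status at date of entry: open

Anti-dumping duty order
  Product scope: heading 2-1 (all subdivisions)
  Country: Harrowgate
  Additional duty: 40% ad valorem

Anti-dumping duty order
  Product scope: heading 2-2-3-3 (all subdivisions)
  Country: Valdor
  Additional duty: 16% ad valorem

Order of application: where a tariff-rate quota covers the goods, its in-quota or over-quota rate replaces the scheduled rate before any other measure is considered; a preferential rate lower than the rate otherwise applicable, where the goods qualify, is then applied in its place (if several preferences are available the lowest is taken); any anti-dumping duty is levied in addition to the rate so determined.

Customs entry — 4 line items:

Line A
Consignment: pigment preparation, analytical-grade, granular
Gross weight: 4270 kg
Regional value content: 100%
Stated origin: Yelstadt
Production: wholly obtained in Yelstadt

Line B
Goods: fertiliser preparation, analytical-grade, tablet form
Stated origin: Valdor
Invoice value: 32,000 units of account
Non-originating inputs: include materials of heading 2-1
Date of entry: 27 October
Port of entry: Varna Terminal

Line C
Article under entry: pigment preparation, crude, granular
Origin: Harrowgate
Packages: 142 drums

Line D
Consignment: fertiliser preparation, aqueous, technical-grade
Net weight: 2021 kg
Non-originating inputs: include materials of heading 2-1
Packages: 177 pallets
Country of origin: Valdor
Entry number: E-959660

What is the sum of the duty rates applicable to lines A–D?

Line A: pigment → 2-2; granular → 2-2-3; analytical-grade → 2-2-3-1. Scheduled 14%. Yelstadt agreement on 2-2-3: RVC ≥ 50% → 16% available; Yelstadt agreement on 2-1-2-2: 2-2-3-1 not covered; preference 16% not lower than 14% → no reduction. → 14%.
Line B: fertiliser → 2-1; tablet form → 2-1-2; analytical-grade → 2-1-2-1. Scheduled 37%. Valdor agreement on 2-2-3-2: 2-1-2-1 not covered. → 37%.
Line C: pigment → 2-2; granular → 2-2-3; crude → 2-2-3-3. Scheduled 29%. No special measure applies. → 29%.
Line D: fertiliser → 2-1; aqueous → 2-1-1; technical-grade → 2-1-1-2. Scheduled 36%. Valdor agreement on 2-2-3-2: 2-1-1-2 not covered. → 36%.
Sum: 14% + 37% + 29% + 36% = 116%.

116%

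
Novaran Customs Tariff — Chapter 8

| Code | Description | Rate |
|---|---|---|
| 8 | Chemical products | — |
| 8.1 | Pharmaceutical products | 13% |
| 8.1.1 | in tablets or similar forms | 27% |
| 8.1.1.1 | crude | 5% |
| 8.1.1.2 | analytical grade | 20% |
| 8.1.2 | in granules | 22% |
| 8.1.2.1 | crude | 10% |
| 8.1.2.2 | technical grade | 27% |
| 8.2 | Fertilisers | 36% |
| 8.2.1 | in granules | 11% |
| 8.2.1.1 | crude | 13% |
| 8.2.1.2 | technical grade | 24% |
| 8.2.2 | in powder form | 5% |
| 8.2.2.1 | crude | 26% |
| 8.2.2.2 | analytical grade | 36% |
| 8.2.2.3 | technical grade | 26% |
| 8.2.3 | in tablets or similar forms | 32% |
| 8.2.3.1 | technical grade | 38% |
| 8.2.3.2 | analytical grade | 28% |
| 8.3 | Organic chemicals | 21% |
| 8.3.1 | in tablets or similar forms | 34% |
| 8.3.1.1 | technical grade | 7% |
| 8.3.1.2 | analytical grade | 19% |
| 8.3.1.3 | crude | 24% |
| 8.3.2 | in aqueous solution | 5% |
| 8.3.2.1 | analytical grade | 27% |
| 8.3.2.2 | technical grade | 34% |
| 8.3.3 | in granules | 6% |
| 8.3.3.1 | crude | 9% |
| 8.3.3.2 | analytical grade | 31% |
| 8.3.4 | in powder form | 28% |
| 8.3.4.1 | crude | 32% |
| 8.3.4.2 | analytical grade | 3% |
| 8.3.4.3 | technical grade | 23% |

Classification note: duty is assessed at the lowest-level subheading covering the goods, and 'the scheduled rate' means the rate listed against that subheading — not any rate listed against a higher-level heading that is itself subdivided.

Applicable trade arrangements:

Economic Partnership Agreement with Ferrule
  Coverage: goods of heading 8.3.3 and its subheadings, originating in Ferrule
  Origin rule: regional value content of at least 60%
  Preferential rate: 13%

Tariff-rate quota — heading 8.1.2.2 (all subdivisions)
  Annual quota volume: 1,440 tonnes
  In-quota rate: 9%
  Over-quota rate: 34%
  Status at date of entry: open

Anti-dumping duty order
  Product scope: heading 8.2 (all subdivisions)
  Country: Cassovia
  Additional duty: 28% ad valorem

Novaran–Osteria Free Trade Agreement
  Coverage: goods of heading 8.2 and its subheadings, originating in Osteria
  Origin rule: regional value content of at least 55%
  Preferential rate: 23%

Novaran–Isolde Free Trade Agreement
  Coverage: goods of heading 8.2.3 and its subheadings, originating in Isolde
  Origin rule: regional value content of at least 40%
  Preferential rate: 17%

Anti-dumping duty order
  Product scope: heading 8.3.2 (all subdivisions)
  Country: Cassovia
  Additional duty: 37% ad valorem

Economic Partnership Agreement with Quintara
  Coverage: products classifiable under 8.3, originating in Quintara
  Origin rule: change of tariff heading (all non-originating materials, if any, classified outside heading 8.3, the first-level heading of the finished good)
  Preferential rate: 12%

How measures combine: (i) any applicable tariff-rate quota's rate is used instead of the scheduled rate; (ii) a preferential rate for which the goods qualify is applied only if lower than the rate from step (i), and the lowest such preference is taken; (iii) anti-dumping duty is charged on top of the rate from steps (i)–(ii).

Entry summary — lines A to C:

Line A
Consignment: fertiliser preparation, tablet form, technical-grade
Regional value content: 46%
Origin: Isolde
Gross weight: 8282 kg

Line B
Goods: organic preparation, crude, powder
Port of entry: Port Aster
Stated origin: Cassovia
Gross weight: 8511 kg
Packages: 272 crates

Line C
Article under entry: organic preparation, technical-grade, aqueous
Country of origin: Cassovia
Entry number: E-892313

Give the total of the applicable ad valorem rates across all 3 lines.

120%

Line A: fertiliser → 8.2; tablet form → 8.2.3; technical-grade → 8.2.3.1. Scheduled 38%. Isolde agreement on 8.2.3: RVC ≥ 40% → 17% available; preferential 17%. → 17%.
Line B: organic → 8.3; powder → 8.3.4; crude → 8.3.4.1. Scheduled 32%. No special measure applies. → 32%.
Line C: organic → 8.3; aqueous → 8.3.2; technical-grade → 8.3.2.2. Scheduled 34%. anti-dumping (Cassovia, 8.3.2): +37%; total 34% + 37% = 71%. → 71%.
Sum: 17% + 32% + 71% = 120%.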